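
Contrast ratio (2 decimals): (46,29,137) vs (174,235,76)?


Linearize each sRGB channel c=v/255: c/12.92 if c ≤ 0.04045 else ((c+0.055)/1.055)^2.4
L = 0.2126×R_lin + 0.7152×G_lin + 0.0722×B_lin
Color 1 (46,29,137):
  R=46: 46/255≈0.1804 > 0.04045 → ((0.1804+0.055)/1.055)^2.4 ≈ 0.02732
  G=29: 29/255≈0.1137 > 0.04045 → ((0.1137+0.055)/1.055)^2.4 ≈ 0.01229
  B=137: 137/255≈0.5373 > 0.04045 → ((0.5373+0.055)/1.055)^2.4 ≈ 0.25016
  L1 = 0.2126×0.02732 + 0.7152×0.01229 + 0.0722×0.25016 ≈ 0.03266
Color 2 (174,235,76):
  R=174: 174/255≈0.6824 > 0.04045 → ((0.6824+0.055)/1.055)^2.4 ≈ 0.42327
  G=235: 235/255≈0.9216 > 0.04045 → ((0.9216+0.055)/1.055)^2.4 ≈ 0.83077
  B=76: 76/255≈0.2980 > 0.04045 → ((0.2980+0.055)/1.055)^2.4 ≈ 0.07227
  L2 = 0.2126×0.42327 + 0.7152×0.83077 + 0.0722×0.07227 ≈ 0.68937
Lighter = 0.68937, Darker = 0.03266
Ratio = (L_lighter + 0.05) / (L_darker + 0.05)
Ratio = (0.68937 + 0.05) / (0.03266 + 0.05) = 0.73937 / 0.08266 ≈ 8.9450
Ratio ≈ 8.95:1


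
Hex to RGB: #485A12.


48 → 72 (R)
5A → 90 (G)
12 → 18 (B)
= RGB(72, 90, 18)


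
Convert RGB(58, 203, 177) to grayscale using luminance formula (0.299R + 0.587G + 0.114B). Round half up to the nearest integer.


Gray = 0.299×R + 0.587×G + 0.114×B
Gray = 0.299×58 + 0.587×203 + 0.114×177
Gray = 17.342 + 119.161 + 20.178
Gray = 156.681 → round half up → 157
Gray = 157


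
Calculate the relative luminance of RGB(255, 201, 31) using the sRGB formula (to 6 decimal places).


Linearize each channel (sRGB transfer function): c = v/255; c_lin = c/12.92 if c ≤ 0.04045, else ((c+0.055)/1.055)^2.4
  R: 255/255 ≈ 1.000000 > 0.04045 → ((1.000000+0.055)/1.055)^2.4 ≈ 1.000000
  G: 201/255 ≈ 0.788235 > 0.04045 → ((0.788235+0.055)/1.055)^2.4 ≈ 0.584078
  B: 31/255 ≈ 0.121569 > 0.04045 → ((0.121569+0.055)/1.055)^2.4 ≈ 0.013702
R_lin = 1.000000, G_lin = 0.584078, B_lin = 0.013702
L = 0.2126×R + 0.7152×G + 0.0722×B
L = 0.2126×1.000000 + 0.7152×0.584078 + 0.0722×0.013702
L ≈ 0.631322


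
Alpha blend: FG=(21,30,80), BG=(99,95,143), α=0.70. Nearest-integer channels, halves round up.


C = α×F + (1-α)×B, with 1-α = 0.30
R: 0.70×21 + 0.30×99 = 14.70 + 29.70 = 44.40 → 44
G: 0.70×30 + 0.30×95 = 21.00 + 28.50 = 49.50 → 50
B: 0.70×80 + 0.30×143 = 56.00 + 42.90 = 98.90 → 99
= RGB(44, 50, 99)


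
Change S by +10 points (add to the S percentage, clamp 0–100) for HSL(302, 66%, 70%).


Original S = 66%
Adjustment = +10 percentage points
New S = 66 + (10) = 76
Clamp to [0, 100] → 76
= HSL(302°, 76%, 70%)


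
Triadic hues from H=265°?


Triadic: equally spaced at 120° intervals
H1 = 265°
H2 = (265 + 120) mod 360 = 25°
H3 = (265 + 240) mod 360 = 145°
Triadic = 265°, 25°, 145°


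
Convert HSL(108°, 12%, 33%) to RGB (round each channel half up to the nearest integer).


H=108°, S=0.12, L=0.33
C = (1-|2L-1|)×S = (1-|-0.34|)×0.12 = 0.0792
H' = H/60 = 108/60 ≈ 1.8000; X = C×(1-|H' mod 2 - 1|) = 0.01584
m = L - C/2 = 0.33 - 0.0396 = 0.2904
Sector ⌊H'⌋ = 1 → (R',G',B') = (0.01584, 0.0792, 0.0)
RGB = ((R'+m)×255, (G'+m)×255, (B'+m)×255) = (78.0912, 94.248, 74.052)
Round half up → RGB(78, 94, 74)


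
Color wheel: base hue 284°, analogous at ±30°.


Base hue: 284°
Left analog: (284 - 30) mod 360 = 254°
Right analog: (284 + 30) mod 360 = 314°
Analogous hues = 254° and 314°


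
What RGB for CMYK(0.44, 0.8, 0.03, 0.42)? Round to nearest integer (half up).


R = 255 × (1-C) × (1-K) = 255 × 0.56 × 0.58 = 82.824 → 83
G = 255 × (1-M) × (1-K) = 255 × 0.20 × 0.58 = 29.58 → 30
B = 255 × (1-Y) × (1-K) = 255 × 0.97 × 0.58 = 143.463 → 143
= RGB(83, 30, 143)


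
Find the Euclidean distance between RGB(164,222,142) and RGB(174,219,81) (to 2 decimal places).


d = √[(R₁-R₂)² + (G₁-G₂)² + (B₁-B₂)²]
d = √[(164-174)² + (222-219)² + (142-81)²]
d = √[100 + 9 + 3721]
d = √3830
d ≈ 61.89


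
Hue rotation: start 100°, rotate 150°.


New hue = (H + rotation) mod 360
New hue = (100 + 150) mod 360
= 250 mod 360
= 250°


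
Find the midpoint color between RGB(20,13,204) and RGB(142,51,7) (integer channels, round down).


Midpoint: each channel = ⌊(C₁+C₂)/2⌋
R: ⌊(20+142)/2⌋ = 81
G: ⌊(13+51)/2⌋ = 32
B: ⌊(204+7)/2⌋ = 105
= RGB(81, 32, 105)


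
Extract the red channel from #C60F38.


Color: #C60F38
R = C6 = 198
G = 0F = 15
B = 38 = 56
Red = 198


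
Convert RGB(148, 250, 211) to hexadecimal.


R = 148 → 94 (hex)
G = 250 → FA (hex)
B = 211 → D3 (hex)
Hex = #94FAD3


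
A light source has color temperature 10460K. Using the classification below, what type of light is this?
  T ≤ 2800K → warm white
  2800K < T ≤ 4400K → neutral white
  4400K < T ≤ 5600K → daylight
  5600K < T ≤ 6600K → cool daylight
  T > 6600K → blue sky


Temperature: 10460K
10460K > 6600K → blue sky
Classification: blue sky


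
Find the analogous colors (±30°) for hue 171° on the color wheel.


Base hue: 171°
Left analog: (171 - 30) mod 360 = 141°
Right analog: (171 + 30) mod 360 = 201°
Analogous hues = 141° and 201°


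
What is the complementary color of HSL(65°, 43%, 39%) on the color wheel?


Complement = opposite side of color wheel = hue + 180°
H' = (65 + 180) mod 360 = 245°
S and L unchanged.
= HSL(245°, 43%, 39%)


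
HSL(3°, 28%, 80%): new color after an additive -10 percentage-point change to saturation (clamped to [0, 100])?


Original S = 28%
Adjustment = -10 percentage points
New S = 28 + (-10) = 18
Clamp to [0, 100] → 18
= HSL(3°, 18%, 80%)


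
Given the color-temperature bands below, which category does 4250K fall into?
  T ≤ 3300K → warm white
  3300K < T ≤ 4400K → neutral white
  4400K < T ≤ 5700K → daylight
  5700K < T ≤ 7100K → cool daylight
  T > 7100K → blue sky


Temperature: 4250K
3300K < 4250K ≤ 4400K → neutral white
Classification: neutral white


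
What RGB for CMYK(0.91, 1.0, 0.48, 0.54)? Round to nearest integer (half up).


R = 255 × (1-C) × (1-K) = 255 × 0.09 × 0.46 = 10.557 → 11
G = 255 × (1-M) × (1-K) = 255 × 0.00 × 0.46 = 0
B = 255 × (1-Y) × (1-K) = 255 × 0.52 × 0.46 = 60.996 → 61
= RGB(11, 0, 61)


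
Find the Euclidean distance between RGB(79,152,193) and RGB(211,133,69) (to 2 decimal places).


d = √[(R₁-R₂)² + (G₁-G₂)² + (B₁-B₂)²]
d = √[(79-211)² + (152-133)² + (193-69)²]
d = √[17424 + 361 + 15376]
d = √33161
d ≈ 182.10


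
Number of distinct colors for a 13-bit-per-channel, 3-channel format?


Total bits = 13 bits/channel × 3 channels = 39 bits
Distinct colors = 2^39
= 549,755,813,888 colors


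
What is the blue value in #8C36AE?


Color: #8C36AE
R = 8C = 140
G = 36 = 54
B = AE = 174
Blue = 174


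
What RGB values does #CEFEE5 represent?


CE → 206 (R)
FE → 254 (G)
E5 → 229 (B)
= RGB(206, 254, 229)


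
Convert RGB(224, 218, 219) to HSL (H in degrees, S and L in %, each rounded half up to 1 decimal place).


Normalize: R'=224/255≈0.8784, G'=218/255≈0.8549, B'=219/255≈0.8588
Max=224/255, Min=218/255, Δ=Max-Min=6/255
L = (Max+Min)/2 = (224+218)/510 = 442/510 = 0.86666… → L = 86.7%
L > 0.5 → S = Δ/(2-Max-Min) = 6/(510-224-218) = 6/68 = 0.08823… → S = 8.8%
(the 1/255 factors cancel in S and H, so raw channel differences can be used)
Max is R' → H = 60 × (((G-B)/Δ) mod 6) = 60 × (((218-219)/6) mod 6)
  (-1)/6 = -0.1666…; negative, so add 6 → 5.8333…
  H = 60 × 5.8333… = 350° → H = 350.0°
= HSL(350.0°, 8.8%, 86.7%)


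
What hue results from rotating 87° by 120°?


New hue = (H + rotation) mod 360
New hue = (87 + 120) mod 360
= 207 mod 360
= 207°


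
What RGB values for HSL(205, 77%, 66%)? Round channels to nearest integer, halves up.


H=205°, S=0.77, L=0.66
C = (1-|2L-1|)×S = (1-|0.32|)×0.77 = 0.5236
H' = H/60 = 205/60 ≈ 3.4167; X = C×(1-|H' mod 2 - 1|) ≈ 0.3054
m = L - C/2 = 0.66 - 0.2618 = 0.3982
Sector ⌊H'⌋ = 3 → (R',G',B') = (0.0, ≈0.3054, 0.5236)
RGB = ((R'+m)×255, (G'+m)×255, (B'+m)×255) = (101.541, 179.4265, 235.059)
Round half up → RGB(102, 179, 235)


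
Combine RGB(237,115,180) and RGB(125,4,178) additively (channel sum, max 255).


Additive: each channel = min(255, C₁+C₂)
R: 237+125 = 362 → 255
G: 115+4 = 119 → 119
B: 180+178 = 358 → 255
= RGB(255, 119, 255)


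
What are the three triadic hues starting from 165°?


Triadic: equally spaced at 120° intervals
H1 = 165°
H2 = (165 + 120) mod 360 = 285°
H3 = (165 + 240) mod 360 = 45°
Triadic = 165°, 285°, 45°


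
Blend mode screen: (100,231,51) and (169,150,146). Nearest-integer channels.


Screen: C = 255 - (255-A)×(255-B)/255, rounded to nearest integer
R: 255 - (255-100)×(255-169)/255 = 255 - 13330/255 ≈ 255 - 52.275 = 202.725 → 203
G: 255 - (255-231)×(255-150)/255 = 255 - 2520/255 ≈ 255 - 9.882 = 245.118 → 245
B: 255 - (255-51)×(255-146)/255 = 255 - 22236/255 ≈ 255 - 87.200 = 167.800 → 168
= RGB(203, 245, 168)


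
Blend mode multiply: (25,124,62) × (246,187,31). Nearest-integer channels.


Multiply: C = A×B/255, rounded to nearest integer
R: 25×246/255 = 6150/255 ≈ 24.118 → 24
G: 124×187/255 = 23188/255 ≈ 90.933 → 91
B: 62×31/255 = 1922/255 ≈ 7.537 → 8
= RGB(24, 91, 8)


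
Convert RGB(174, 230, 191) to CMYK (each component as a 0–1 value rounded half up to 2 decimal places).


R'=174/255≈0.6824, G'=230/255≈0.9020, B'=191/255≈0.7490
K = 1 - max(R',G',B') = 1 - 230/255 = 25/255 = 0.09803… → 0.10
(1-R'-K)/(1-K) simplifies to (max-R)/max with max = 230:
C = (230-174)/230 = 56/230 = 0.24347… → 0.24
M = (230-230)/230 = 0/230 = 0 → 0.00
Y = (230-191)/230 = 39/230 = 0.16956… → 0.17
= CMYK(0.24, 0.00, 0.17, 0.10)


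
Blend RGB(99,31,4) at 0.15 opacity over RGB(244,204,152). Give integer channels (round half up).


C = α×F + (1-α)×B, with 1-α = 0.85
R: 0.15×99 + 0.85×244 = 14.85 + 207.40 = 222.25 → 222
G: 0.15×31 + 0.85×204 = 4.65 + 173.40 = 178.05 → 178
B: 0.15×4 + 0.85×152 = 0.60 + 129.20 = 129.80 → 130
= RGB(222, 178, 130)


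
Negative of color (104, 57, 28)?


Invert: (255-R, 255-G, 255-B)
R: 255-104 = 151
G: 255-57 = 198
B: 255-28 = 227
= RGB(151, 198, 227)


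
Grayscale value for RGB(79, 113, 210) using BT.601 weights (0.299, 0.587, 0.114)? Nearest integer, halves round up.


Gray = 0.299×R + 0.587×G + 0.114×B
Gray = 0.299×79 + 0.587×113 + 0.114×210
Gray = 23.621 + 66.331 + 23.940
Gray = 113.892 → round half up → 114
Gray = 114


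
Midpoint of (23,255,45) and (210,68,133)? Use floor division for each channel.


Midpoint: each channel = ⌊(C₁+C₂)/2⌋
R: ⌊(23+210)/2⌋ = 116
G: ⌊(255+68)/2⌋ = 161
B: ⌊(45+133)/2⌋ = 89
= RGB(116, 161, 89)


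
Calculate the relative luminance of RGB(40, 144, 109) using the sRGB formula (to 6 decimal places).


Linearize each channel (sRGB transfer function): c = v/255; c_lin = c/12.92 if c ≤ 0.04045, else ((c+0.055)/1.055)^2.4
  R: 40/255 ≈ 0.156863 > 0.04045 → ((0.156863+0.055)/1.055)^2.4 ≈ 0.021219
  G: 144/255 ≈ 0.564706 > 0.04045 → ((0.564706+0.055)/1.055)^2.4 ≈ 0.278894
  B: 109/255 ≈ 0.427451 > 0.04045 → ((0.427451+0.055)/1.055)^2.4 ≈ 0.152926
R_lin = 0.021219, G_lin = 0.278894, B_lin = 0.152926
L = 0.2126×R + 0.7152×G + 0.0722×B
L = 0.2126×0.021219 + 0.7152×0.278894 + 0.0722×0.152926
L ≈ 0.215018


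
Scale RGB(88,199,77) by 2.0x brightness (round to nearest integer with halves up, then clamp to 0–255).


Multiply each channel by 2.0, round half up, clamp to [0, 255]
R: 88×2.0 = 176
G: 199×2.0 = 398 → clamp → 255
B: 77×2.0 = 154
= RGB(176, 255, 154)


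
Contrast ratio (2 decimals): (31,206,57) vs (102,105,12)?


Linearize each sRGB channel c=v/255: c/12.92 if c ≤ 0.04045 else ((c+0.055)/1.055)^2.4
L = 0.2126×R_lin + 0.7152×G_lin + 0.0722×B_lin
Color 1 (31,206,57):
  R=31: 31/255≈0.1216 > 0.04045 → ((0.1216+0.055)/1.055)^2.4 ≈ 0.01370
  G=206: 206/255≈0.8078 > 0.04045 → ((0.8078+0.055)/1.055)^2.4 ≈ 0.61721
  B=57: 57/255≈0.2235 > 0.04045 → ((0.2235+0.055)/1.055)^2.4 ≈ 0.04092
  L1 = 0.2126×0.01370 + 0.7152×0.61721 + 0.0722×0.04092 ≈ 0.44729
Color 2 (102,105,12):
  R=102: 102/255≈0.4000 > 0.04045 → ((0.4000+0.055)/1.055)^2.4 ≈ 0.13287
  G=105: 105/255≈0.4118 > 0.04045 → ((0.4118+0.055)/1.055)^2.4 ≈ 0.14126
  B=12: 12/255≈0.0471 > 0.04045 → ((0.0471+0.055)/1.055)^2.4 ≈ 0.00368
  L2 = 0.2126×0.13287 + 0.7152×0.14126 + 0.0722×0.00368 ≈ 0.12954
Lighter = 0.44729, Darker = 0.12954
Ratio = (L_lighter + 0.05) / (L_darker + 0.05)
Ratio = (0.44729 + 0.05) / (0.12954 + 0.05) = 0.49729 / 0.17954 ≈ 2.7697
Ratio ≈ 2.77:1


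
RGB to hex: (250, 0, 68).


R = 250 → FA (hex)
G = 0 → 00 (hex)
B = 68 → 44 (hex)
Hex = #FA0044


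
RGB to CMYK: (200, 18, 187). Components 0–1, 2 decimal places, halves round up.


R'=200/255≈0.7843, G'=18/255≈0.0706, B'=187/255≈0.7333
K = 1 - max(R',G',B') = 1 - 200/255 = 55/255 = 0.21568… → 0.22
(1-R'-K)/(1-K) simplifies to (max-R)/max with max = 200:
C = (200-200)/200 = 0/200 = 0 → 0.00
M = (200-18)/200 = 182/200 = 0.91 → 0.91
Y = (200-187)/200 = 13/200 = 0.065 → 0.07
= CMYK(0.00, 0.91, 0.07, 0.22)


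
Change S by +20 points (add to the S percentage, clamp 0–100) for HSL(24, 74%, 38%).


Original S = 74%
Adjustment = +20 percentage points
New S = 74 + (20) = 94
Clamp to [0, 100] → 94
= HSL(24°, 94%, 38%)


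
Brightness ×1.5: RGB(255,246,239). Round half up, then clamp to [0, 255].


Multiply each channel by 1.5, round half up, clamp to [0, 255]
R: 255×1.5 = 382.5 → round → 383 → clamp → 255
G: 246×1.5 = 369 → clamp → 255
B: 239×1.5 = 358.5 → round → 359 → clamp → 255
= RGB(255, 255, 255)


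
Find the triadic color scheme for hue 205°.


Triadic: equally spaced at 120° intervals
H1 = 205°
H2 = (205 + 120) mod 360 = 325°
H3 = (205 + 240) mod 360 = 85°
Triadic = 205°, 325°, 85°


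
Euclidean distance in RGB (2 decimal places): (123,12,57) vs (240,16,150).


d = √[(R₁-R₂)² + (G₁-G₂)² + (B₁-B₂)²]
d = √[(123-240)² + (12-16)² + (57-150)²]
d = √[13689 + 16 + 8649]
d = √22354
d ≈ 149.51


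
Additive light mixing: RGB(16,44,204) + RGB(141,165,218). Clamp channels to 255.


Additive: each channel = min(255, C₁+C₂)
R: 16+141 = 157 → 157
G: 44+165 = 209 → 209
B: 204+218 = 422 → 255
= RGB(157, 209, 255)


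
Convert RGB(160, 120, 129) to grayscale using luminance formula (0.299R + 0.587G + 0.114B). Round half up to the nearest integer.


Gray = 0.299×R + 0.587×G + 0.114×B
Gray = 0.299×160 + 0.587×120 + 0.114×129
Gray = 47.840 + 70.440 + 14.706
Gray = 132.986 → round half up → 133
Gray = 133


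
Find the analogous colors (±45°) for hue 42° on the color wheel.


Base hue: 42°
Left analog: (42 - 45) mod 360 = 357°
Right analog: (42 + 45) mod 360 = 87°
Analogous hues = 357° and 87°


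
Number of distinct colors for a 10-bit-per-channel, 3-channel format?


Total bits = 10 bits/channel × 3 channels = 30 bits
Distinct colors = 2^30
= 1,073,741,824 colors


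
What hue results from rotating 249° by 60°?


New hue = (H + rotation) mod 360
New hue = (249 + 60) mod 360
= 309 mod 360
= 309°


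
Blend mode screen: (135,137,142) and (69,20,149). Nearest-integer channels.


Screen: C = 255 - (255-A)×(255-B)/255, rounded to nearest integer
R: 255 - (255-135)×(255-69)/255 = 255 - 22320/255 ≈ 255 - 87.529 = 167.471 → 167
G: 255 - (255-137)×(255-20)/255 = 255 - 27730/255 ≈ 255 - 108.745 = 146.255 → 146
B: 255 - (255-142)×(255-149)/255 = 255 - 11978/255 ≈ 255 - 46.973 = 208.027 → 208
= RGB(167, 146, 208)


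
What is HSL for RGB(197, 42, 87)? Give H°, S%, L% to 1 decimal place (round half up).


Normalize: R'=197/255≈0.7725, G'=42/255≈0.1647, B'=87/255≈0.3412
Max=197/255, Min=42/255, Δ=Max-Min=155/255
L = (Max+Min)/2 = (197+42)/510 = 239/510 = 0.46862… → L = 46.9%
L ≤ 0.5 → S = Δ/(Max+Min) = 155/(197+42) = 155/239 = 0.64853… → S = 64.9%
(the 1/255 factors cancel in S and H, so raw channel differences can be used)
Max is R' → H = 60 × (((G-B)/Δ) mod 6) = 60 × (((42-87)/155) mod 6)
  (-45)/155 = -0.2903…; negative, so add 6 → 5.7096…
  H = 60 × 5.7096… = 342.580…° → H = 342.6°
= HSL(342.6°, 64.9%, 46.9%)


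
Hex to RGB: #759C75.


75 → 117 (R)
9C → 156 (G)
75 → 117 (B)
= RGB(117, 156, 117)


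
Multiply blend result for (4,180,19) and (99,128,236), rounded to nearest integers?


Multiply: C = A×B/255, rounded to nearest integer
R: 4×99/255 = 396/255 ≈ 1.553 → 2
G: 180×128/255 = 23040/255 ≈ 90.353 → 90
B: 19×236/255 = 4484/255 ≈ 17.584 → 18
= RGB(2, 90, 18)


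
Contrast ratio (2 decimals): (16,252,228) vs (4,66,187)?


Linearize each sRGB channel c=v/255: c/12.92 if c ≤ 0.04045 else ((c+0.055)/1.055)^2.4
L = 0.2126×R_lin + 0.7152×G_lin + 0.0722×B_lin
Color 1 (16,252,228):
  R=16: 16/255≈0.0627 > 0.04045 → ((0.0627+0.055)/1.055)^2.4 ≈ 0.00518
  G=252: 252/255≈0.9882 > 0.04045 → ((0.9882+0.055)/1.055)^2.4 ≈ 0.97345
  B=228: 228/255≈0.8941 > 0.04045 → ((0.8941+0.055)/1.055)^2.4 ≈ 0.77582
  L1 = 0.2126×0.00518 + 0.7152×0.97345 + 0.0722×0.77582 ≈ 0.75332
Color 2 (4,66,187):
  R=4: 4/255≈0.0157 ≤ 0.04045 → 0.0157/12.92 ≈ 0.00121
  G=66: 66/255≈0.2588 > 0.04045 → ((0.2588+0.055)/1.055)^2.4 ≈ 0.05448
  B=187: 187/255≈0.7333 > 0.04045 → ((0.7333+0.055)/1.055)^2.4 ≈ 0.49693
  L2 = 0.2126×0.00121 + 0.7152×0.05448 + 0.0722×0.49693 ≈ 0.07510
Lighter = 0.75332, Darker = 0.07510
Ratio = (L_lighter + 0.05) / (L_darker + 0.05)
Ratio = (0.75332 + 0.05) / (0.07510 + 0.05) = 0.80332 / 0.12510 ≈ 6.4214
Ratio ≈ 6.42:1


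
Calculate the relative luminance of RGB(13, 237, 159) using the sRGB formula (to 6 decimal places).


Linearize each channel (sRGB transfer function): c = v/255; c_lin = c/12.92 if c ≤ 0.04045, else ((c+0.055)/1.055)^2.4
  R: 13/255 ≈ 0.050980 > 0.04045 → ((0.050980+0.055)/1.055)^2.4 ≈ 0.004025
  G: 237/255 ≈ 0.929412 > 0.04045 → ((0.929412+0.055)/1.055)^2.4 ≈ 0.846873
  B: 159/255 ≈ 0.623529 > 0.04045 → ((0.623529+0.055)/1.055)^2.4 ≈ 0.346704
R_lin = 0.004025, G_lin = 0.846873, B_lin = 0.346704
L = 0.2126×R + 0.7152×G + 0.0722×B
L = 0.2126×0.004025 + 0.7152×0.846873 + 0.0722×0.346704
L ≈ 0.631571


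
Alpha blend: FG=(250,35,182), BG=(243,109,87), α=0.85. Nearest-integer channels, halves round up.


C = α×F + (1-α)×B, with 1-α = 0.15
R: 0.85×250 + 0.15×243 = 212.50 + 36.45 = 248.95 → 249
G: 0.85×35 + 0.15×109 = 29.75 + 16.35 = 46.10 → 46
B: 0.85×182 + 0.15×87 = 154.70 + 13.05 = 167.75 → 168
= RGB(249, 46, 168)


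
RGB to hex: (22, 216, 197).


R = 22 → 16 (hex)
G = 216 → D8 (hex)
B = 197 → C5 (hex)
Hex = #16D8C5


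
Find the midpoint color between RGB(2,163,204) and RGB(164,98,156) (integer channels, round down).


Midpoint: each channel = ⌊(C₁+C₂)/2⌋
R: ⌊(2+164)/2⌋ = 83
G: ⌊(163+98)/2⌋ = 130
B: ⌊(204+156)/2⌋ = 180
= RGB(83, 130, 180)


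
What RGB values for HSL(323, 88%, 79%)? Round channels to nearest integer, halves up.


H=323°, S=0.88, L=0.79
C = (1-|2L-1|)×S = (1-|0.58|)×0.88 = 0.3696
H' = H/60 = 323/60 ≈ 5.3833; X = C×(1-|H' mod 2 - 1|) = 0.22792
m = L - C/2 = 0.79 - 0.1848 = 0.6052
Sector ⌊H'⌋ = 5 → (R',G',B') = (0.3696, 0.0, 0.22792)
RGB = ((R'+m)×255, (G'+m)×255, (B'+m)×255) = (248.574, 154.326, 212.4456)
Round half up → RGB(249, 154, 212)


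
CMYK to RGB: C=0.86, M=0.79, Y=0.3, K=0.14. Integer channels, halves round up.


R = 255 × (1-C) × (1-K) = 255 × 0.14 × 0.86 = 30.702 → 31
G = 255 × (1-M) × (1-K) = 255 × 0.21 × 0.86 = 46.053 → 46
B = 255 × (1-Y) × (1-K) = 255 × 0.70 × 0.86 = 153.51 → 154
= RGB(31, 46, 154)


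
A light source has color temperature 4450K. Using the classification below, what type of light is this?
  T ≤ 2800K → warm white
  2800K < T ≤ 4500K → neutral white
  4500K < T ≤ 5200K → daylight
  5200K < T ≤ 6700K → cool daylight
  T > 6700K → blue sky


Temperature: 4450K
2800K < 4450K ≤ 4500K → neutral white
Classification: neutral white


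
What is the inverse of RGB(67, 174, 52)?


Invert: (255-R, 255-G, 255-B)
R: 255-67 = 188
G: 255-174 = 81
B: 255-52 = 203
= RGB(188, 81, 203)


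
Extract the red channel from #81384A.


Color: #81384A
R = 81 = 129
G = 38 = 56
B = 4A = 74
Red = 129


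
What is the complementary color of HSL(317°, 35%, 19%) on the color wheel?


Complement = opposite side of color wheel = hue + 180°
H' = (317 + 180) mod 360 = 137°
S and L unchanged.
= HSL(137°, 35%, 19%)


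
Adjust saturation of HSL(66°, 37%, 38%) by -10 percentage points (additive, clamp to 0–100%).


Original S = 37%
Adjustment = -10 percentage points
New S = 37 + (-10) = 27
Clamp to [0, 100] → 27
= HSL(66°, 27%, 38%)


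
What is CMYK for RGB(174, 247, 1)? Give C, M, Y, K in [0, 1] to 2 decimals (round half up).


R'=174/255≈0.6824, G'=247/255≈0.9686, B'=1/255≈0.0039
K = 1 - max(R',G',B') = 1 - 247/255 = 8/255 = 0.03137… → 0.03
(1-R'-K)/(1-K) simplifies to (max-R)/max with max = 247:
C = (247-174)/247 = 73/247 = 0.29554… → 0.30
M = (247-247)/247 = 0/247 = 0 → 0.00
Y = (247-1)/247 = 246/247 = 0.99595… → 1.00
= CMYK(0.30, 0.00, 1.00, 0.03)


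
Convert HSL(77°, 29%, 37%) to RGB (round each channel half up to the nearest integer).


H=77°, S=0.29, L=0.37
C = (1-|2L-1|)×S = (1-|-0.26|)×0.29 = 0.2146
H' = H/60 = 77/60 ≈ 1.2833; X = C×(1-|H' mod 2 - 1|) ≈ 0.1538
m = L - C/2 = 0.37 - 0.1073 = 0.2627
Sector ⌊H'⌋ = 1 → (R',G',B') = (≈0.1538, 0.2146, 0.0)
RGB = ((R'+m)×255, (G'+m)×255, (B'+m)×255) = (106.20665, 121.7115, 66.9885)
Round half up → RGB(106, 122, 67)


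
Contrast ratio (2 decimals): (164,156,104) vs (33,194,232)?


Linearize each sRGB channel c=v/255: c/12.92 if c ≤ 0.04045 else ((c+0.055)/1.055)^2.4
L = 0.2126×R_lin + 0.7152×G_lin + 0.0722×B_lin
Color 1 (164,156,104):
  R=164: 164/255≈0.6431 > 0.04045 → ((0.6431+0.055)/1.055)^2.4 ≈ 0.37124
  G=156: 156/255≈0.6118 > 0.04045 → ((0.6118+0.055)/1.055)^2.4 ≈ 0.33245
  B=104: 104/255≈0.4078 > 0.04045 → ((0.4078+0.055)/1.055)^2.4 ≈ 0.13843
  L1 = 0.2126×0.37124 + 0.7152×0.33245 + 0.0722×0.13843 ≈ 0.32669
Color 2 (33,194,232):
  R=33: 33/255≈0.1294 > 0.04045 → ((0.1294+0.055)/1.055)^2.4 ≈ 0.01521
  G=194: 194/255≈0.7608 > 0.04045 → ((0.7608+0.055)/1.055)^2.4 ≈ 0.53948
  B=232: 232/255≈0.9098 > 0.04045 → ((0.9098+0.055)/1.055)^2.4 ≈ 0.80695
  L2 = 0.2126×0.01521 + 0.7152×0.53948 + 0.0722×0.80695 ≈ 0.44733
Lighter = 0.44733, Darker = 0.32669
Ratio = (L_lighter + 0.05) / (L_darker + 0.05)
Ratio = (0.44733 + 0.05) / (0.32669 + 0.05) = 0.49733 / 0.37669 ≈ 1.3203
Ratio ≈ 1.32:1


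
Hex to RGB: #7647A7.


76 → 118 (R)
47 → 71 (G)
A7 → 167 (B)
= RGB(118, 71, 167)


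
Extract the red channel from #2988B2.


Color: #2988B2
R = 29 = 41
G = 88 = 136
B = B2 = 178
Red = 41


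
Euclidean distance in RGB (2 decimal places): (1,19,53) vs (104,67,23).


d = √[(R₁-R₂)² + (G₁-G₂)² + (B₁-B₂)²]
d = √[(1-104)² + (19-67)² + (53-23)²]
d = √[10609 + 2304 + 900]
d = √13813
d ≈ 117.53


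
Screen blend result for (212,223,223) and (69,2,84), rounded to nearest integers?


Screen: C = 255 - (255-A)×(255-B)/255, rounded to nearest integer
R: 255 - (255-212)×(255-69)/255 = 255 - 7998/255 ≈ 255 - 31.365 = 223.635 → 224
G: 255 - (255-223)×(255-2)/255 = 255 - 8096/255 ≈ 255 - 31.749 = 223.251 → 223
B: 255 - (255-223)×(255-84)/255 = 255 - 5472/255 ≈ 255 - 21.459 = 233.541 → 234
= RGB(224, 223, 234)


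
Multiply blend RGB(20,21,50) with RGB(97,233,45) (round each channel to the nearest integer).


Multiply: C = A×B/255, rounded to nearest integer
R: 20×97/255 = 1940/255 ≈ 7.608 → 8
G: 21×233/255 = 4893/255 ≈ 19.188 → 19
B: 50×45/255 = 2250/255 ≈ 8.824 → 9
= RGB(8, 19, 9)


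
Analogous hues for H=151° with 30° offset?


Base hue: 151°
Left analog: (151 - 30) mod 360 = 121°
Right analog: (151 + 30) mod 360 = 181°
Analogous hues = 121° and 181°


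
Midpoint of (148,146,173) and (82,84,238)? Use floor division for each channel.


Midpoint: each channel = ⌊(C₁+C₂)/2⌋
R: ⌊(148+82)/2⌋ = 115
G: ⌊(146+84)/2⌋ = 115
B: ⌊(173+238)/2⌋ = 205
= RGB(115, 115, 205)


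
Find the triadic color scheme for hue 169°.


Triadic: equally spaced at 120° intervals
H1 = 169°
H2 = (169 + 120) mod 360 = 289°
H3 = (169 + 240) mod 360 = 49°
Triadic = 169°, 289°, 49°


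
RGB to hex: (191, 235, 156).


R = 191 → BF (hex)
G = 235 → EB (hex)
B = 156 → 9C (hex)
Hex = #BFEB9C


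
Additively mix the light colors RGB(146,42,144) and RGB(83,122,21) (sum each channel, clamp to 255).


Additive: each channel = min(255, C₁+C₂)
R: 146+83 = 229 → 229
G: 42+122 = 164 → 164
B: 144+21 = 165 → 165
= RGB(229, 164, 165)


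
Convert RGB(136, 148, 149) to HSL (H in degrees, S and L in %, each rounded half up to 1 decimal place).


Normalize: R'=136/255≈0.5333, G'=148/255≈0.5804, B'=149/255≈0.5843
Max=149/255, Min=136/255, Δ=Max-Min=13/255
L = (Max+Min)/2 = (149+136)/510 = 285/510 = 0.55882… → L = 55.9%
L > 0.5 → S = Δ/(2-Max-Min) = 13/(510-149-136) = 13/225 = 0.05777… → S = 5.8%
(the 1/255 factors cancel in S and H, so raw channel differences can be used)
Max is B' → H = 60 × ((R-G)/Δ + 4) = 60 × ((136-148)/13 + 4)
  -12/13 + 4 = -0.9230… + 4 = 3.0769…
  H = 60 × 3.0769… = 184.615…° → H = 184.6°
= HSL(184.6°, 5.8%, 55.9%)


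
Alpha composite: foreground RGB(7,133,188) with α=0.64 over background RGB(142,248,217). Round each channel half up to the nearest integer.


C = α×F + (1-α)×B, with 1-α = 0.36
R: 0.64×7 + 0.36×142 = 4.48 + 51.12 = 55.60 → 56
G: 0.64×133 + 0.36×248 = 85.12 + 89.28 = 174.40 → 174
B: 0.64×188 + 0.36×217 = 120.32 + 78.12 = 198.44 → 198
= RGB(56, 174, 198)


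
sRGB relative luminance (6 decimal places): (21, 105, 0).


Linearize each channel (sRGB transfer function): c = v/255; c_lin = c/12.92 if c ≤ 0.04045, else ((c+0.055)/1.055)^2.4
  R: 21/255 ≈ 0.082353 > 0.04045 → ((0.082353+0.055)/1.055)^2.4 ≈ 0.007499
  G: 105/255 ≈ 0.411765 > 0.04045 → ((0.411765+0.055)/1.055)^2.4 ≈ 0.141263
  B: 0/255 ≈ 0.000000 ≤ 0.04045 → 0.000000/12.92 ≈ 0.000000
R_lin = 0.007499, G_lin = 0.141263, B_lin = 0.000000
L = 0.2126×R + 0.7152×G + 0.0722×B
L = 0.2126×0.007499 + 0.7152×0.141263 + 0.0722×0.000000
L ≈ 0.102626


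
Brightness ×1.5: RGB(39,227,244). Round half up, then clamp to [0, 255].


Multiply each channel by 1.5, round half up, clamp to [0, 255]
R: 39×1.5 = 58.5 → round → 59
G: 227×1.5 = 340.5 → round → 341 → clamp → 255
B: 244×1.5 = 366 → clamp → 255
= RGB(59, 255, 255)


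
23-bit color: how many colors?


Colors = 2^bits = 2^23
= 8,388,608 colors


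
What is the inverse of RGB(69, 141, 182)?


Invert: (255-R, 255-G, 255-B)
R: 255-69 = 186
G: 255-141 = 114
B: 255-182 = 73
= RGB(186, 114, 73)


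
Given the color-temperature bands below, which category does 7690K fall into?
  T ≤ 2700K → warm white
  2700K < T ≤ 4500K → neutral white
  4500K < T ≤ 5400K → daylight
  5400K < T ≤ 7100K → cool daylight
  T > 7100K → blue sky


Temperature: 7690K
7690K > 7100K → blue sky
Classification: blue sky


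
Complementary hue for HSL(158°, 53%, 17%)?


Complement = opposite side of color wheel = hue + 180°
H' = (158 + 180) mod 360 = 338°
S and L unchanged.
= HSL(338°, 53%, 17%)


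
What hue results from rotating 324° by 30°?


New hue = (H + rotation) mod 360
New hue = (324 + 30) mod 360
= 354 mod 360
= 354°


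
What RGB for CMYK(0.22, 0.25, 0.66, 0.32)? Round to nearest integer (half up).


R = 255 × (1-C) × (1-K) = 255 × 0.78 × 0.68 = 135.252 → 135
G = 255 × (1-M) × (1-K) = 255 × 0.75 × 0.68 = 130.05 → 130
B = 255 × (1-Y) × (1-K) = 255 × 0.34 × 0.68 = 58.956 → 59
= RGB(135, 130, 59)


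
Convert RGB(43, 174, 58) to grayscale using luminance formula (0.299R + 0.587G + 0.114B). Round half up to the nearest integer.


Gray = 0.299×R + 0.587×G + 0.114×B
Gray = 0.299×43 + 0.587×174 + 0.114×58
Gray = 12.857 + 102.138 + 6.612
Gray = 121.607 → round half up → 122
Gray = 122


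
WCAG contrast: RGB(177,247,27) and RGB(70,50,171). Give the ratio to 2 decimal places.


Linearize each sRGB channel c=v/255: c/12.92 if c ≤ 0.04045 else ((c+0.055)/1.055)^2.4
L = 0.2126×R_lin + 0.7152×G_lin + 0.0722×B_lin
Color 1 (177,247,27):
  R=177: 177/255≈0.6941 > 0.04045 → ((0.6941+0.055)/1.055)^2.4 ≈ 0.43966
  G=247: 247/255≈0.9686 > 0.04045 → ((0.9686+0.055)/1.055)^2.4 ≈ 0.93011
  B=27: 27/255≈0.1059 > 0.04045 → ((0.1059+0.055)/1.055)^2.4 ≈ 0.01096
  L1 = 0.2126×0.43966 + 0.7152×0.93011 + 0.0722×0.01096 ≈ 0.75948
Color 2 (70,50,171):
  R=70: 70/255≈0.2745 > 0.04045 → ((0.2745+0.055)/1.055)^2.4 ≈ 0.06125
  G=50: 50/255≈0.1961 > 0.04045 → ((0.1961+0.055)/1.055)^2.4 ≈ 0.03190
  B=171: 171/255≈0.6706 > 0.04045 → ((0.6706+0.055)/1.055)^2.4 ≈ 0.40724
  L2 = 0.2126×0.06125 + 0.7152×0.03190 + 0.0722×0.40724 ≈ 0.06524
Lighter = 0.75948, Darker = 0.06524
Ratio = (L_lighter + 0.05) / (L_darker + 0.05)
Ratio = (0.75948 + 0.05) / (0.06524 + 0.05) = 0.80948 / 0.11524 ≈ 7.0245
Ratio ≈ 7.02:1


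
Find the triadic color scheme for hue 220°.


Triadic: equally spaced at 120° intervals
H1 = 220°
H2 = (220 + 120) mod 360 = 340°
H3 = (220 + 240) mod 360 = 100°
Triadic = 220°, 340°, 100°


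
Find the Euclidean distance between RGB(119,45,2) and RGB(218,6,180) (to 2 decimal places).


d = √[(R₁-R₂)² + (G₁-G₂)² + (B₁-B₂)²]
d = √[(119-218)² + (45-6)² + (2-180)²]
d = √[9801 + 1521 + 31684]
d = √43006
d ≈ 207.38


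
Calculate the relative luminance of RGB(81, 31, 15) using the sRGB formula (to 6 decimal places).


Linearize each channel (sRGB transfer function): c = v/255; c_lin = c/12.92 if c ≤ 0.04045, else ((c+0.055)/1.055)^2.4
  R: 81/255 ≈ 0.317647 > 0.04045 → ((0.317647+0.055)/1.055)^2.4 ≈ 0.082283
  G: 31/255 ≈ 0.121569 > 0.04045 → ((0.121569+0.055)/1.055)^2.4 ≈ 0.013702
  B: 15/255 ≈ 0.058824 > 0.04045 → ((0.058824+0.055)/1.055)^2.4 ≈ 0.004777
R_lin = 0.082283, G_lin = 0.013702, B_lin = 0.004777
L = 0.2126×R + 0.7152×G + 0.0722×B
L = 0.2126×0.082283 + 0.7152×0.013702 + 0.0722×0.004777
L ≈ 0.027638


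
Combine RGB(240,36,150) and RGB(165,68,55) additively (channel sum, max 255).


Additive: each channel = min(255, C₁+C₂)
R: 240+165 = 405 → 255
G: 36+68 = 104 → 104
B: 150+55 = 205 → 205
= RGB(255, 104, 205)


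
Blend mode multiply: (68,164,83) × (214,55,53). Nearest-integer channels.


Multiply: C = A×B/255, rounded to nearest integer
R: 68×214/255 = 14552/255 ≈ 57.067 → 57
G: 164×55/255 = 9020/255 ≈ 35.373 → 35
B: 83×53/255 = 4399/255 ≈ 17.251 → 17
= RGB(57, 35, 17)


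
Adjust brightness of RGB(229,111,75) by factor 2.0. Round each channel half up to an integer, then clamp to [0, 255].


Multiply each channel by 2.0, round half up, clamp to [0, 255]
R: 229×2.0 = 458 → clamp → 255
G: 111×2.0 = 222
B: 75×2.0 = 150
= RGB(255, 222, 150)


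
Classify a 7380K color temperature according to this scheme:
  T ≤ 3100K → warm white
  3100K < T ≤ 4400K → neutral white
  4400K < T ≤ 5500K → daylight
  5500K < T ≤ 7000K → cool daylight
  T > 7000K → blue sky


Temperature: 7380K
7380K > 7000K → blue sky
Classification: blue sky


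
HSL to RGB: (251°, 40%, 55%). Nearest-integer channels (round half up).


H=251°, S=0.40, L=0.55
C = (1-|2L-1|)×S = (1-|0.10|)×0.40 = 0.36
H' = H/60 = 251/60 ≈ 4.1833; X = C×(1-|H' mod 2 - 1|) = 0.066
m = L - C/2 = 0.55 - 0.18 = 0.37
Sector ⌊H'⌋ = 4 → (R',G',B') = (0.066, 0.0, 0.36)
RGB = ((R'+m)×255, (G'+m)×255, (B'+m)×255) = (111.18, 94.35, 186.15)
Round half up → RGB(111, 94, 186)


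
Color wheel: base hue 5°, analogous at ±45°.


Base hue: 5°
Left analog: (5 - 45) mod 360 = 320°
Right analog: (5 + 45) mod 360 = 50°
Analogous hues = 320° and 50°


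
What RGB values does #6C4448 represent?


6C → 108 (R)
44 → 68 (G)
48 → 72 (B)
= RGB(108, 68, 72)


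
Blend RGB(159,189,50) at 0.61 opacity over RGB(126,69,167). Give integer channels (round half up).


C = α×F + (1-α)×B, with 1-α = 0.39
R: 0.61×159 + 0.39×126 = 96.99 + 49.14 = 146.13 → 146
G: 0.61×189 + 0.39×69 = 115.29 + 26.91 = 142.20 → 142
B: 0.61×50 + 0.39×167 = 30.50 + 65.13 = 95.63 → 96
= RGB(146, 142, 96)


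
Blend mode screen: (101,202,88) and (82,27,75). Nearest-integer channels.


Screen: C = 255 - (255-A)×(255-B)/255, rounded to nearest integer
R: 255 - (255-101)×(255-82)/255 = 255 - 26642/255 ≈ 255 - 104.478 = 150.522 → 151
G: 255 - (255-202)×(255-27)/255 = 255 - 12084/255 ≈ 255 - 47.388 = 207.612 → 208
B: 255 - (255-88)×(255-75)/255 = 255 - 30060/255 ≈ 255 - 117.882 = 137.118 → 137
= RGB(151, 208, 137)


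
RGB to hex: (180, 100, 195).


R = 180 → B4 (hex)
G = 100 → 64 (hex)
B = 195 → C3 (hex)
Hex = #B464C3


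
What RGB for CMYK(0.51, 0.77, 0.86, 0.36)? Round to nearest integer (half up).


R = 255 × (1-C) × (1-K) = 255 × 0.49 × 0.64 = 79.968 → 80
G = 255 × (1-M) × (1-K) = 255 × 0.23 × 0.64 = 37.536 → 38
B = 255 × (1-Y) × (1-K) = 255 × 0.14 × 0.64 = 22.848 → 23
= RGB(80, 38, 23)


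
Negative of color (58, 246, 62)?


Invert: (255-R, 255-G, 255-B)
R: 255-58 = 197
G: 255-246 = 9
B: 255-62 = 193
= RGB(197, 9, 193)


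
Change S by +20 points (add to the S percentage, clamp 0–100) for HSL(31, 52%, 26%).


Original S = 52%
Adjustment = +20 percentage points
New S = 52 + (20) = 72
Clamp to [0, 100] → 72
= HSL(31°, 72%, 26%)


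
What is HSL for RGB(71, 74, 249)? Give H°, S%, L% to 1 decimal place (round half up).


Normalize: R'=71/255≈0.2784, G'=74/255≈0.2902, B'=249/255≈0.9765
Max=249/255, Min=71/255, Δ=Max-Min=178/255
L = (Max+Min)/2 = (249+71)/510 = 320/510 = 0.62745… → L = 62.7%
L > 0.5 → S = Δ/(2-Max-Min) = 178/(510-249-71) = 178/190 = 0.93684… → S = 93.7%
(the 1/255 factors cancel in S and H, so raw channel differences can be used)
Max is B' → H = 60 × ((R-G)/Δ + 4) = 60 × ((71-74)/178 + 4)
  -3/178 + 4 = -0.0168… + 4 = 3.9831…
  H = 60 × 3.9831… = 238.988…° → H = 239.0°
= HSL(239.0°, 93.7%, 62.7%)


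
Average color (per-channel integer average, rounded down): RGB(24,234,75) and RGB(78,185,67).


Midpoint: each channel = ⌊(C₁+C₂)/2⌋
R: ⌊(24+78)/2⌋ = 51
G: ⌊(234+185)/2⌋ = 209
B: ⌊(75+67)/2⌋ = 71
= RGB(51, 209, 71)


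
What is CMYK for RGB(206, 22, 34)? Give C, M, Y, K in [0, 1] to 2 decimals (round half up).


R'=206/255≈0.8078, G'=22/255≈0.0863, B'=34/255≈0.1333
K = 1 - max(R',G',B') = 1 - 206/255 = 49/255 = 0.19215… → 0.19
(1-R'-K)/(1-K) simplifies to (max-R)/max with max = 206:
C = (206-206)/206 = 0/206 = 0 → 0.00
M = (206-22)/206 = 184/206 = 0.89320… → 0.89
Y = (206-34)/206 = 172/206 = 0.83495… → 0.83
= CMYK(0.00, 0.89, 0.83, 0.19)


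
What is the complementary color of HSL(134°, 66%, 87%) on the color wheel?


Complement = opposite side of color wheel = hue + 180°
H' = (134 + 180) mod 360 = 314°
S and L unchanged.
= HSL(314°, 66%, 87%)


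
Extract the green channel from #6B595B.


Color: #6B595B
R = 6B = 107
G = 59 = 89
B = 5B = 91
Green = 89


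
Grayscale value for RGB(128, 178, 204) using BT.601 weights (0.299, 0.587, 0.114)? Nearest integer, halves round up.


Gray = 0.299×R + 0.587×G + 0.114×B
Gray = 0.299×128 + 0.587×178 + 0.114×204
Gray = 38.272 + 104.486 + 23.256
Gray = 166.014 → round half up → 166
Gray = 166


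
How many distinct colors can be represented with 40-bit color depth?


Colors = 2^bits = 2^40
= 1,099,511,627,776 colors


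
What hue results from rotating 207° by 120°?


New hue = (H + rotation) mod 360
New hue = (207 + 120) mod 360
= 327 mod 360
= 327°


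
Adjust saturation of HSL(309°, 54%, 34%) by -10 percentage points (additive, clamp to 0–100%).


Original S = 54%
Adjustment = -10 percentage points
New S = 54 + (-10) = 44
Clamp to [0, 100] → 44
= HSL(309°, 44%, 34%)


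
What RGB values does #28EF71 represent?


28 → 40 (R)
EF → 239 (G)
71 → 113 (B)
= RGB(40, 239, 113)


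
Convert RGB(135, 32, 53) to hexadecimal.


R = 135 → 87 (hex)
G = 32 → 20 (hex)
B = 53 → 35 (hex)
Hex = #872035


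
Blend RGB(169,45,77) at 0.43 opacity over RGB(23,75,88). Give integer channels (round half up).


C = α×F + (1-α)×B, with 1-α = 0.57
R: 0.43×169 + 0.57×23 = 72.67 + 13.11 = 85.78 → 86
G: 0.43×45 + 0.57×75 = 19.35 + 42.75 = 62.10 → 62
B: 0.43×77 + 0.57×88 = 33.11 + 50.16 = 83.27 → 83
= RGB(86, 62, 83)


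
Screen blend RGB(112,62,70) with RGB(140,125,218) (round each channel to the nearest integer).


Screen: C = 255 - (255-A)×(255-B)/255, rounded to nearest integer
R: 255 - (255-112)×(255-140)/255 = 255 - 16445/255 ≈ 255 - 64.490 = 190.510 → 191
G: 255 - (255-62)×(255-125)/255 = 255 - 25090/255 ≈ 255 - 98.392 = 156.608 → 157
B: 255 - (255-70)×(255-218)/255 = 255 - 6845/255 ≈ 255 - 26.843 = 228.157 → 228
= RGB(191, 157, 228)


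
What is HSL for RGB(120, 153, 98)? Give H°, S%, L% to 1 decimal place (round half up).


Normalize: R'=120/255≈0.4706, G'=153/255≈0.6000, B'=98/255≈0.3843
Max=153/255, Min=98/255, Δ=Max-Min=55/255
L = (Max+Min)/2 = (153+98)/510 = 251/510 = 0.49215… → L = 49.2%
L ≤ 0.5 → S = Δ/(Max+Min) = 55/(153+98) = 55/251 = 0.21912… → S = 21.9%
(the 1/255 factors cancel in S and H, so raw channel differences can be used)
Max is G' → H = 60 × ((B-R)/Δ + 2) = 60 × ((98-120)/55 + 2)
  -22/55 + 2 = -0.4 + 2 = 1.6
  H = 60 × 1.6 = 96° → H = 96.0°
= HSL(96.0°, 21.9%, 49.2%)


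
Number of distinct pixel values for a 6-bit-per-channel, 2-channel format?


Total bits = 6 bits/channel × 2 channels = 12 bits
Distinct pixel values = 2^12
= 4,096 pixel values


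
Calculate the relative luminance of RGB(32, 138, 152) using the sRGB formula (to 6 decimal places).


Linearize each channel (sRGB transfer function): c = v/255; c_lin = c/12.92 if c ≤ 0.04045, else ((c+0.055)/1.055)^2.4
  R: 32/255 ≈ 0.125490 > 0.04045 → ((0.125490+0.055)/1.055)^2.4 ≈ 0.014444
  G: 138/255 ≈ 0.541176 > 0.04045 → ((0.541176+0.055)/1.055)^2.4 ≈ 0.254152
  B: 152/255 ≈ 0.596078 > 0.04045 → ((0.596078+0.055)/1.055)^2.4 ≈ 0.313989
R_lin = 0.014444, G_lin = 0.254152, B_lin = 0.313989
L = 0.2126×R + 0.7152×G + 0.0722×B
L = 0.2126×0.014444 + 0.7152×0.254152 + 0.0722×0.313989
L ≈ 0.207510


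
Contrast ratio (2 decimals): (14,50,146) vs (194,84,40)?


Linearize each sRGB channel c=v/255: c/12.92 if c ≤ 0.04045 else ((c+0.055)/1.055)^2.4
L = 0.2126×R_lin + 0.7152×G_lin + 0.0722×B_lin
Color 1 (14,50,146):
  R=14: 14/255≈0.0549 > 0.04045 → ((0.0549+0.055)/1.055)^2.4 ≈ 0.00439
  G=50: 50/255≈0.1961 > 0.04045 → ((0.1961+0.055)/1.055)^2.4 ≈ 0.03190
  B=146: 146/255≈0.5725 > 0.04045 → ((0.5725+0.055)/1.055)^2.4 ≈ 0.28744
  L1 = 0.2126×0.00439 + 0.7152×0.03190 + 0.0722×0.28744 ≈ 0.04450
Color 2 (194,84,40):
  R=194: 194/255≈0.7608 > 0.04045 → ((0.7608+0.055)/1.055)^2.4 ≈ 0.53948
  G=84: 84/255≈0.3294 > 0.04045 → ((0.3294+0.055)/1.055)^2.4 ≈ 0.08866
  B=40: 40/255≈0.1569 > 0.04045 → ((0.1569+0.055)/1.055)^2.4 ≈ 0.02122
  L2 = 0.2126×0.53948 + 0.7152×0.08866 + 0.0722×0.02122 ≈ 0.17963
Lighter = 0.17963, Darker = 0.04450
Ratio = (L_lighter + 0.05) / (L_darker + 0.05)
Ratio = (0.17963 + 0.05) / (0.04450 + 0.05) = 0.22963 / 0.09450 ≈ 2.4300
Ratio ≈ 2.43:1
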